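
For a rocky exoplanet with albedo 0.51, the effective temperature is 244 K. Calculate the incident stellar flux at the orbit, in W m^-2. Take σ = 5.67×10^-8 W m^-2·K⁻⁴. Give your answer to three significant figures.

Invert the energy balance for S: S = 4σT⁴/(1−α).
The emitted flux is σT⁴ = 201.0 W m^-2.
S = 4·201.0/0.49 = 1641 W m^-2.

1640 W m^-2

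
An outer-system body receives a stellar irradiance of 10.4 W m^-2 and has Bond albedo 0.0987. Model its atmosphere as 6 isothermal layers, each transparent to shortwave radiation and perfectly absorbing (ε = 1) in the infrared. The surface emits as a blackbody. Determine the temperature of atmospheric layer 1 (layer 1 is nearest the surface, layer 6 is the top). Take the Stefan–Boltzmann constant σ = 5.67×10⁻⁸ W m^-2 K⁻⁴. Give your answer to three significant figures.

125 K

The effective emission temperature is T_e = [S(1−α)/(4σ)]^¼ = 80.18 K.
Each opaque layer satisfies 2T_j⁴ = T_{j−1}⁴ + T_{j+1}⁴, giving T_k⁴ = (N+1−k)T_e⁴.
T_1 = (6)^(1/4)·80.18 = 125.5 K.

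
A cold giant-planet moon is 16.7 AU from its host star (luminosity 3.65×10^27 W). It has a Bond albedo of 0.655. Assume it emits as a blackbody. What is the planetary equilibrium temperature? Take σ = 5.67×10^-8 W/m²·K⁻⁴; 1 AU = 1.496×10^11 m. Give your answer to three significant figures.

91.7 K

d = 16.7 × 1.496×10^11 m = 2.498×10^12 m.
Spreading L over a sphere of radius d: S = 3.65×10^27/(4π·2.50×10^12²) = 46.54 W/m².
The planet absorbs (1−α)S over its disc πR² and re-emits over 4πR², so the mean absorbed flux is (1−0.655)·46.54/4 = 4.014 W/m².
Balancing against σT⁴: T = (4.014/5.67×10⁻⁸)^(1/4) = 91.73 K.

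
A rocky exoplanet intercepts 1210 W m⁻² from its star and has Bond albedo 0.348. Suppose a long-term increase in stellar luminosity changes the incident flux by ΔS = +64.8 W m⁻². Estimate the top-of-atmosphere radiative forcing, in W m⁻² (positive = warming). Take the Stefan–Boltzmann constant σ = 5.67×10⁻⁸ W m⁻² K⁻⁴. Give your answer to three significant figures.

Only a fraction (1−α) is absorbed and it's spread over 4πR², so ΔF = (1−α)ΔS/4 = 10.56 W m⁻².

10.6 W m⁻²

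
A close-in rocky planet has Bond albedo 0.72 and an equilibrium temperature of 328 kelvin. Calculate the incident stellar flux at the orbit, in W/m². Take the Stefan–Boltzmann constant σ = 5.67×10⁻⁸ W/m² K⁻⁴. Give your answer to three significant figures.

9380 W/m²

Invert the energy balance for S: S = 4σT⁴/(1−α).
The emitted flux is σT⁴ = 656.3 W/m².
So S = 4×656.3/(1−0.72) = 9375 W/m².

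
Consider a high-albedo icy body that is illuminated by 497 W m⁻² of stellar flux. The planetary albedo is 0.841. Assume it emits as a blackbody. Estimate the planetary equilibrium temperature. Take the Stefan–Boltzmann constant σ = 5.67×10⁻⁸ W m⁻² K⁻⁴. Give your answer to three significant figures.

Averaging over the sphere, the absorbed flux is S(1−α)/4 = 19.76 W m⁻².
In equilibrium σT⁴ equals this, so T = 136.6 K.

137 K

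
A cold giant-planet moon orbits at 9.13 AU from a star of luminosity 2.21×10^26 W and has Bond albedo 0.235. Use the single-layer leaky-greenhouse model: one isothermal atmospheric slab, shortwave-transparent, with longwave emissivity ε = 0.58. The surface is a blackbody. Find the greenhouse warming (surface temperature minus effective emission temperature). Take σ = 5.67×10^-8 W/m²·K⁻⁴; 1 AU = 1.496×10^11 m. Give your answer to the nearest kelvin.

Orbital distance: d = 9.13 AU = 1.366×10^12 m.
Spreading L over a sphere of radius d: S = 2.21×10^26/(4π·1.37×10^12²) = 9.427 W/m².
Effective emission temperature (TOA balance): σT_e⁴ = S(1−α)/4 = 1.803 W/m² → T_e = 75.09 K.
The surface balance (absorbed SW + ε·downward IR = σT_s⁴) with T_a⁴ = T_s⁴/2 reduces to T_s = T_e·[2/(2−ε)]^¼ = 81.81 K.
Greenhouse warming: T_s − T_e = 6.713 K.

7 K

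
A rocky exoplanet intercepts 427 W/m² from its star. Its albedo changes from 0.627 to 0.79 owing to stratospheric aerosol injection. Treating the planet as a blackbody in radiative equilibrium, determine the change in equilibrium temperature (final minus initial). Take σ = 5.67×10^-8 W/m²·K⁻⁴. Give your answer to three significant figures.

Before: T₁ = [427.0·0.373/(4σ)]^(1/4) = 162.8 K.
Final:   T₂ = [S(1−0.79)/(4σ)]^(1/4) = 141.0 K.
ΔT = T₂ − T₁ = -21.78 K.

-21.8 K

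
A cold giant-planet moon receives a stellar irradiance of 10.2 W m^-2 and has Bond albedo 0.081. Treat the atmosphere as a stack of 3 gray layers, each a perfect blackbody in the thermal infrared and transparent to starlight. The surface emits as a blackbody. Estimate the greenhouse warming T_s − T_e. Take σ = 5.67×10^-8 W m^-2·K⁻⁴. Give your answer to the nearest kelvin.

33 kelvin

Top-of-atmosphere balance: σT_e⁴ = S(1−α)/4 = 2.343 W m^-2 → T_e = 80.18 K.
T_s = (N+1)^(1/4)·T_e = 113.4 K.
Warming: T_s − T_e = 33.21 K.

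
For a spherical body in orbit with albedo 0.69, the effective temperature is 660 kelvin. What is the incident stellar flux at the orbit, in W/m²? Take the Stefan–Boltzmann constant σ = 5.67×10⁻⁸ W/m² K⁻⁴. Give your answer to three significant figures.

1.39×10^5 W/m²

Invert the energy balance for S: S = 4σT⁴/(1−α).
σT⁴ = 5.67×10⁻⁸·(660)⁴ = 10760 W/m².
S = 4·10760/0.31 = 1.388×10^5 W/m².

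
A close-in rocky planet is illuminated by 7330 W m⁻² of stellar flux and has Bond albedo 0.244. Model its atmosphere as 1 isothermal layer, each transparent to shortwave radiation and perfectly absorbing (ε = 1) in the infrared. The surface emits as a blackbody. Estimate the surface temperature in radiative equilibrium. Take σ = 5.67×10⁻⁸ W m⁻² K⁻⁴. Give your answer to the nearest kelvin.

The effective emission temperature is T_e = [S(1−α)/(4σ)]^¼ = 395.4 K.
Layer-by-layer balance gives σT_s⁴ = (N+1)σT_e⁴, so T_s = 2^¼·395.4 = 470.2 K.

470 K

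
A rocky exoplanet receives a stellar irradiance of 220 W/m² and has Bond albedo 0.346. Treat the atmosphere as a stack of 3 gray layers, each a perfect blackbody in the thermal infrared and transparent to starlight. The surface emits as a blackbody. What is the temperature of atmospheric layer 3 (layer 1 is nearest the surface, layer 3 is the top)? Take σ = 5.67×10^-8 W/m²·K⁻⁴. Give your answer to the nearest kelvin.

The effective emission temperature is T_e = [S(1−α)/(4σ)]^¼ = 158.7 K.
The net upward flux σT_e⁴ is constant between every pair of levels, so T_k⁴ = (N+1−k)T_e⁴.
T_3 = (1)^(1/4)·158.7 = 158.7 K.

159 K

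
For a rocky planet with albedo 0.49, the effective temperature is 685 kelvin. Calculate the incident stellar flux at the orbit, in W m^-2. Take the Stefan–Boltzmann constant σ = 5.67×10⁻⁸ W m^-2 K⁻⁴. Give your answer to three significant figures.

97900 W m^-2

From S(1−α)/4 = σT⁴: S = 4σT⁴/(1−α).
The emitted flux is σT⁴ = 12480 W m^-2.
So S = 4×12480/(1−0.49) = 97910 W m^-2.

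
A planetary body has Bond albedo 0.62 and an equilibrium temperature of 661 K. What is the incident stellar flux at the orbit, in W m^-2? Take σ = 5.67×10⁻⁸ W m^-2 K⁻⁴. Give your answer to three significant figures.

From S(1−α)/4 = σT⁴: S = 4σT⁴/(1−α).
σT⁴ = 5.67×10⁻⁸·(661)⁴ = 10820 W m^-2.
S = 4·10820/0.38 = 1.139×10^5 W m^-2.

1.14×10^5 W m^-2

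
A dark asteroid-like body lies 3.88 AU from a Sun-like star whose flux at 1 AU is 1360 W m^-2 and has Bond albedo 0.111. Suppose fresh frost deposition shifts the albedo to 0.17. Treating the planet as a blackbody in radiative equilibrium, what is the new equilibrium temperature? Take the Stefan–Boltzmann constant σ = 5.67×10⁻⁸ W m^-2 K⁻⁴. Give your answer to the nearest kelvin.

135 kelvin

By the inverse-square law, S = 1360/3.88² = 90.34 W m^-2.
T₂ = [S(1−α₂)/(4σ)]^(1/4) = [90.34·0.83/(4σ)]^(1/4) = 134.8 K.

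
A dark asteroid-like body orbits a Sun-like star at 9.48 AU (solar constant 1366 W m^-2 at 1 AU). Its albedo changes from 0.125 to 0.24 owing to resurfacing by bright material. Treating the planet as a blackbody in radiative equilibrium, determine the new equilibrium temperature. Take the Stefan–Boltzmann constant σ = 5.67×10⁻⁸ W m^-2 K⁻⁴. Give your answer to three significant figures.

84.5 K

By the inverse-square law, S = 1366/9.48² = 15.20 W m^-2.
T₂ = [S(1−α₂)/(4σ)]^(1/4) = [15.20·0.76/(4σ)]^(1/4) = 84.48 K.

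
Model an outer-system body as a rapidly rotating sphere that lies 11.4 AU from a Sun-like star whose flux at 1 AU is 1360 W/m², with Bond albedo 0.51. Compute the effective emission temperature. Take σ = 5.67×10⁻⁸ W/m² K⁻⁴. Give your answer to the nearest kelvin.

69 K

Irradiance scales as 1/d², so S = 1360 W/m² × (1/11.4)² = 10.46 W/m².
The planet absorbs (1−α)S over its disc πR² and re-emits over 4πR², so the mean absorbed flux is (1−0.51)·10.46/4 = 1.282 W/m².
Balancing against σT⁴: T = (1.282/5.67×10⁻⁸)^(1/4) = 68.96 K.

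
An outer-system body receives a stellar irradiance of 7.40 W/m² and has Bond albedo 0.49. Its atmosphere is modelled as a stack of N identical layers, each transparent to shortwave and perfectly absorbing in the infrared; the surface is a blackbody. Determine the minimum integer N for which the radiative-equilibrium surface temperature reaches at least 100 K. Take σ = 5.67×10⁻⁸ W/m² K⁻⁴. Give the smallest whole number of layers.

Top-of-atmosphere balance: σT_e⁴ = S(1−α)/4 = 0.9435 W/m² → T_e = 63.87 K.
T_s = (N+1)^(1/4)·T_e ≥ 100 K requires N+1 ≥ (T_s/T_e)⁴ = (100/63.87)⁴ = 6.010.
So N ≥ 5.010; the smallest integer is N = 6.

6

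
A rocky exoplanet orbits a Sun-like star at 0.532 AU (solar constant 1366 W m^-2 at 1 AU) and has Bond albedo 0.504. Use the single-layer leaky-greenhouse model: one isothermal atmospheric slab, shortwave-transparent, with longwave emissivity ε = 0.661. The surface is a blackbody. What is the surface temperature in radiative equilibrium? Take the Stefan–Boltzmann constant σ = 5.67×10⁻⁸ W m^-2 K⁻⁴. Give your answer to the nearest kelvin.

354 K

Irradiance scales as 1/d², so S = 1366 W m^-2 × (1/0.532)² = 4826 W m^-2.
The planet radiates to space at T_e = [S(1−α)/(4σ)]^(1/4) = 320.5 K.
Surface balance with a leaky layer gives σT_s⁴ = σT_e⁴·2/(2−ε), so T_s = T_e·[2/(2−0.661)]^(1/4) = 354.3 K.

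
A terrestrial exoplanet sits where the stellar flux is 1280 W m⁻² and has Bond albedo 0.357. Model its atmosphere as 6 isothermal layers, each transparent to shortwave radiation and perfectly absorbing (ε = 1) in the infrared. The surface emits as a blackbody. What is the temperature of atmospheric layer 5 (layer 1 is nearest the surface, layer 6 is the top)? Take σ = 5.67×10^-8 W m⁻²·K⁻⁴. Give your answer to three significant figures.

The effective emission temperature is T_e = [S(1−α)/(4σ)]^¼ = 245.4 K.
The net upward flux σT_e⁴ is constant between every pair of levels, so T_k⁴ = (N+1−k)T_e⁴.
With k = 5: T_5 = (6+1−5)^¼·245.4 K = 291.9 K.

292 K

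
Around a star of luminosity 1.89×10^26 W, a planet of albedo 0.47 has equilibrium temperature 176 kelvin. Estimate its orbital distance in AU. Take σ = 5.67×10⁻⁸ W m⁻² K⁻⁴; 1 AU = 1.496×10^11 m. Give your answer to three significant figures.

1.28 AU

Required flux: S = 4σT⁴/(1−α) = 410.6 W m⁻².
S = L/(4πd²) → d = √(L/4πS) = √(1.89×10^26/(4π·410.6)) = 1.914×10^11 m = 1.279 AU.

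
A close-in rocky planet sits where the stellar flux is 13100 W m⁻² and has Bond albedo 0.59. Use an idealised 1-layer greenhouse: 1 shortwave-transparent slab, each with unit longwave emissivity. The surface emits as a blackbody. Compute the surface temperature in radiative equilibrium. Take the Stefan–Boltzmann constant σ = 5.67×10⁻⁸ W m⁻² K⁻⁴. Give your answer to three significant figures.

OLR = S(1−α)/4 = 1343 W m⁻²; the top layer radiates at T_e = 392.3 K.
With N = 1 opaque layers, T_s = (N+1)^(1/4)·T_e = 2^(1/4)·392.3 = 466.5 K.

467 K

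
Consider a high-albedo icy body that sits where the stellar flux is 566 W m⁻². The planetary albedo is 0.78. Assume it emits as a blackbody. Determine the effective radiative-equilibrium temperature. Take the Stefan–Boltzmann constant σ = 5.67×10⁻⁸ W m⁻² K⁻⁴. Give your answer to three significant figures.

Absorbed flux (global mean): S(1−α)/4 = 566.0·0.22/4 = 31.13 W m⁻².
Balancing against σT⁴: T = (31.13/5.67×10⁻⁸)^(1/4) = 153.1 K.

153 K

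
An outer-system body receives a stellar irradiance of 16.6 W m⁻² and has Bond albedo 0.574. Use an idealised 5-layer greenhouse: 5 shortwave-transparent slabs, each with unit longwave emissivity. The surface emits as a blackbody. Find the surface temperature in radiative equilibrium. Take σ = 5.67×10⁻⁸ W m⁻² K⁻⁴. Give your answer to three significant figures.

117 K

OLR = S(1−α)/4 = 1.768 W m⁻²; the top layer radiates at T_e = 74.73 K.
For an N-layer opaque stack, T_s⁴ = (N+1)T_e⁴, hence T_s = (6)^(1/4)×74.73 K = 117.0 K.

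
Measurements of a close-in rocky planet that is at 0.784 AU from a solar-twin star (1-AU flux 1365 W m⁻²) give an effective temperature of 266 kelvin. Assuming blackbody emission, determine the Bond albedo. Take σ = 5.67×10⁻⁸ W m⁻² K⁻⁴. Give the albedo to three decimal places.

0.489

Flux at the orbit: S = 1365/(0.784)² = 2221 W m⁻².
Rearranging the radiative balance, α = 1 − 4σT⁴/S.
σT⁴ = 283.9 W m⁻², so 4σT⁴ = 1135 W m⁻².
1−α = 1135/2221 = 0.5113, so α = 0.4887.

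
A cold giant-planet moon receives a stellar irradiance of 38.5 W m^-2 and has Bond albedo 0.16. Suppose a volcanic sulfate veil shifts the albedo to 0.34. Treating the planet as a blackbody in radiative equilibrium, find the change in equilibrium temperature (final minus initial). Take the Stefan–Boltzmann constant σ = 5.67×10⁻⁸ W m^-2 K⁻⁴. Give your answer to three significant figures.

With α = 0.16, T₁ = 109.3 K.
Final:   T₂ = [S(1−0.34)/(4σ)]^(1/4) = 102.9 K.
Change: 102.9 − 109.3 = -6.394 K.

-6.39 K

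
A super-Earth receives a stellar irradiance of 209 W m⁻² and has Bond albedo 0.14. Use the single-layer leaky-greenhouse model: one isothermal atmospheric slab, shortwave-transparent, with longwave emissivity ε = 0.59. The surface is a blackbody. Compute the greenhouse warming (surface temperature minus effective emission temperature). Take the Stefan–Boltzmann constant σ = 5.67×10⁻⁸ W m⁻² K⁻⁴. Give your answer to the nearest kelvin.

15 K

The planet radiates to space at T_e = [S(1−α)/(4σ)]^(1/4) = 167.8 K.
Surface balance with a leaky layer gives σT_s⁴ = σT_e⁴·2/(2−ε), so T_s = T_e·[2/(2−0.59)]^(1/4) = 183.1 K.
Greenhouse warming: T_s − T_e = 15.32 K.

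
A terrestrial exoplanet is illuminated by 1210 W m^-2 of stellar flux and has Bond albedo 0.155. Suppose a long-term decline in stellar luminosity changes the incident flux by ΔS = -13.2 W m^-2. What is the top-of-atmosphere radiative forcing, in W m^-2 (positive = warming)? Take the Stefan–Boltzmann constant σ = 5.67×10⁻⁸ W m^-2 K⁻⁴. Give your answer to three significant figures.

-2.79 W m^-2

Only a fraction (1−α) is absorbed and it's spread over 4πR², so ΔF = (1−α)ΔS/4 = -2.788 W m^-2.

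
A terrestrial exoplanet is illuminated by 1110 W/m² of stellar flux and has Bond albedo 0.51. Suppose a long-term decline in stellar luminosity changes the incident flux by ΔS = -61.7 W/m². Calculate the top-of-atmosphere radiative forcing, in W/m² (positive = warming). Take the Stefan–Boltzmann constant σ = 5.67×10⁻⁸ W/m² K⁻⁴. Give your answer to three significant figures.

ΔF = Δ[S(1−α)]/4 = (1−0.51)·-61.7/4 = -7.558 W/m².

-7.56 W/m²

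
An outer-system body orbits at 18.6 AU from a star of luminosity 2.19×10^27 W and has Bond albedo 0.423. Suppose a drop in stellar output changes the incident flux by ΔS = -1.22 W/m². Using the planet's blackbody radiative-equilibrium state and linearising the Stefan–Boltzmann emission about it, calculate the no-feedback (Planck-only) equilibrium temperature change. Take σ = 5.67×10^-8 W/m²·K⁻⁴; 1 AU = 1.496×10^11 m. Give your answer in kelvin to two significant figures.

-1.2 kelvin

Orbital distance: d = 18.6 AU = 2.783×10^12 m.
Spreading L over a sphere of radius d: S = 2.19×10^27/(4π·2.78×10^12²) = 22.51 W/m².
Unperturbed T_e = [22.51·(1−0.423)/(4σ)]^¼ = 86.99 K.
TOA radiative forcing: ΔF = (1−α)ΔS/4 = 0.577·(-1.22)/4 = -0.1760 W/m².
The Planck feedback parameter is 4σT_e³ = 0.1493 W/m²/K.
Hence the no-feedback warming is ΔF/(4σT_e³) = -1.18 K.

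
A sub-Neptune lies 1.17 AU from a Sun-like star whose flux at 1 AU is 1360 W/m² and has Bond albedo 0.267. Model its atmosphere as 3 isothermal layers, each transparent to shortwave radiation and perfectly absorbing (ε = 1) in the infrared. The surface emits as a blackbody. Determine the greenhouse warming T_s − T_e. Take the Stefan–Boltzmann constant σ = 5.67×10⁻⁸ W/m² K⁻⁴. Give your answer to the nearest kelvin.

99 K

By the inverse-square law, S = 1360/1.17² = 993.5 W/m².
The effective emission temperature is T_e = [S(1−α)/(4σ)]^¼ = 238.0 K.
T_s = (N+1)^(1/4)·T_e = 336.6 K.
So the greenhouse effect raises the surface by 336.6 − 238.0 = 98.60 K.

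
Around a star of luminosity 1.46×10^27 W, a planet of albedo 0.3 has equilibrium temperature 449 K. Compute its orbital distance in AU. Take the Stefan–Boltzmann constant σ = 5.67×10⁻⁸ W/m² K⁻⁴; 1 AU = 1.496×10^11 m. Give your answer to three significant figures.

Energy balance gives S = 4σT⁴/(1−α) = 13170 W/m².
From L = 4πd²S, d = √(1.46×10^27/(4π·13170)) = 9.393×10^10 m = 0.6279 AU.

0.628 AU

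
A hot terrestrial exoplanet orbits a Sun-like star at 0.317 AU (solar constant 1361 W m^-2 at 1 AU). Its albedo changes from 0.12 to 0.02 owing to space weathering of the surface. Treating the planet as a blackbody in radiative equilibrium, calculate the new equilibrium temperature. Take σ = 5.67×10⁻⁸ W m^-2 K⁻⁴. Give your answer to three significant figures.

492 kelvin

Irradiance scales as 1/d², so S = 1361 W m^-2 × (1/0.317)² = 13540 W m^-2.
With the new albedo, S(1−α₂)/4 = 3318 W m^-2, so T₂ = 491.8 K.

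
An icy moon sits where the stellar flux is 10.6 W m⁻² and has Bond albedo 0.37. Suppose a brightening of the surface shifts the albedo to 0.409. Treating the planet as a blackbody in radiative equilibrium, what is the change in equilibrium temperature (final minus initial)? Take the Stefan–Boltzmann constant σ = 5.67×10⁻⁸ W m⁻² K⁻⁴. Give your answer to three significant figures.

-1.17 kelvin

Initial: T₁ = [S(1−0.37)/(4σ)]^(1/4) = 73.66 K.
After:  T₂ = [10.60·0.591/(4σ)]^(1/4) = 72.50 K.
ΔT = T₂ − T₁ = -1.167 K.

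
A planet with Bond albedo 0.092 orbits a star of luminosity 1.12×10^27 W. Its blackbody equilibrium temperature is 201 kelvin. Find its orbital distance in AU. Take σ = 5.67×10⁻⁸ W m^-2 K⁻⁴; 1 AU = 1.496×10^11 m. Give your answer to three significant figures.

3.13 AU

Required flux: S = 4σT⁴/(1−α) = 407.7 W m^-2.
From L = 4πd²S, d = √(1.12×10^27/(4π·407.7)) = 4.676×10^11 m = 3.125 AU.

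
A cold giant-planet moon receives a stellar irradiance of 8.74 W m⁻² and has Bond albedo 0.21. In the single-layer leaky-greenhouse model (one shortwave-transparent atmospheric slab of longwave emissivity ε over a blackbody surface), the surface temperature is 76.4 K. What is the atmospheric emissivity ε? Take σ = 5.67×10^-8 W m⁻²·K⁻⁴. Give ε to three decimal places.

First, T_e = [8.740·(1−0.21)/(4σ)]^(1/4) = 74.28 K.
Since (2−ε)/2 = (T_e/T_s)⁴ = 0.8936, ε = 0.2129.

0.213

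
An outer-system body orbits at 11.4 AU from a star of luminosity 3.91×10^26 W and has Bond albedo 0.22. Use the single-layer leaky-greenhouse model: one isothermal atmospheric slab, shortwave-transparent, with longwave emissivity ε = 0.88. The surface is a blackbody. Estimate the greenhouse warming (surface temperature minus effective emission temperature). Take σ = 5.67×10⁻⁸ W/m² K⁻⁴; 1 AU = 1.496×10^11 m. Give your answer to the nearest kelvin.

d = 11.4 × 1.496×10^11 m = 1.705×10^12 m.
Spreading L over a sphere of radius d: S = 3.91×10^26/(4π·1.71×10^12²) = 10.70 W/m².
The planet radiates to space at T_e = [S(1−α)/(4σ)]^(1/4) = 77.88 K.
The surface balance (absorbed SW + ε·downward IR = σT_s⁴) with T_a⁴ = T_s⁴/2 reduces to T_s = T_e·[2/(2−ε)]^¼ = 90.03 K.
The atmosphere warms the surface by 12.15 K.

12 K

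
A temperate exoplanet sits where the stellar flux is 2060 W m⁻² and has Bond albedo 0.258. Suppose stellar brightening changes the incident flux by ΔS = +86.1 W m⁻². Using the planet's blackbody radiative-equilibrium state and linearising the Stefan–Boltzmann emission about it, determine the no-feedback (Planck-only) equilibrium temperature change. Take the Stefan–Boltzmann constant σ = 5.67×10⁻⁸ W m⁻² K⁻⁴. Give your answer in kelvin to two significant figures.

Unperturbed T_e = [2060·(1−0.258)/(4σ)]^¼ = 286.5 K.
TOA radiative forcing: ΔF = (1−α)ΔS/4 = 0.742·(+86.1)/4 = 15.97 W m⁻².
Linearising σT⁴ gives d(σT⁴)/dT = 4σT_e³ = 5.335 W m⁻² per K.
Hence the no-feedback warming is ΔF/(4σT_e³) = 2.99 K.

3.0 kelvin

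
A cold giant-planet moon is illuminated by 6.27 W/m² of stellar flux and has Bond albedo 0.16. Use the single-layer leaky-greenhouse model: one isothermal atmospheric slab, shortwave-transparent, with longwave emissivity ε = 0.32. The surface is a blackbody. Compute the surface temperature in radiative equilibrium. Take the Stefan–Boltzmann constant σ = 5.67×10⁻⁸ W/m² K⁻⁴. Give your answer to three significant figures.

72.5 kelvin

The planet radiates to space at T_e = [S(1−α)/(4σ)]^(1/4) = 69.42 K.
Surface balance with a leaky layer gives σT_s⁴ = σT_e⁴·2/(2−ε), so T_s = T_e·[2/(2−0.32)]^(1/4) = 72.51 K.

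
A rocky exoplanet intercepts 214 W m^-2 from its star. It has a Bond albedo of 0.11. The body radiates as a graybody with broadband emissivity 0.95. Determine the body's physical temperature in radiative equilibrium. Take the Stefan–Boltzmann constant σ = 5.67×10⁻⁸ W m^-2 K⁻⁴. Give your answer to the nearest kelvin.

172 kelvin

The planet absorbs (1−α)S over its disc πR² and re-emits over 4πR², so the mean absorbed flux is (1−0.11)·214.0/4 = 47.62 W m^-2.
Radiative balance εσT⁴ = 47.62 gives T = [47.62/(0.95·σ)]^(1/4) = 172.4 K.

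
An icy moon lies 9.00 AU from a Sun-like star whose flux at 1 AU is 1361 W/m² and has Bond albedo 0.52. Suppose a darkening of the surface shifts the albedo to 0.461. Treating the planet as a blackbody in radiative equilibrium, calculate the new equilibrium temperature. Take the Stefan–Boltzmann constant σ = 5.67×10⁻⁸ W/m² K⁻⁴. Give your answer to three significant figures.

79.5 K

Flux at the orbit: S = 1361/(9.00)² = 16.80 W/m².
With the new albedo, S(1−α₂)/4 = 2.264 W/m², so T₂ = 79.49 K.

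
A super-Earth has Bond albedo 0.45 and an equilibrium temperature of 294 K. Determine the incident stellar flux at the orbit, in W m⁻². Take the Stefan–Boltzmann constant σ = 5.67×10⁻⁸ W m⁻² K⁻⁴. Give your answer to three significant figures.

3080 W m⁻²

From S(1−α)/4 = σT⁴: S = 4σT⁴/(1−α).
σT⁴ = 5.67×10⁻⁸·(294)⁴ = 423.6 W m⁻².
So S = 4×423.6/(1−0.45) = 3081 W m⁻².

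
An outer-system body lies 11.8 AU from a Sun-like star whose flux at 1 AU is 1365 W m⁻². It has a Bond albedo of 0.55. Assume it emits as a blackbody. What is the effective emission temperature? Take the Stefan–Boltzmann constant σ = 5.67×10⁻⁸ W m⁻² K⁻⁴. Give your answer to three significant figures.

Flux at the orbit: S = 1365/(11.8)² = 9.803 W m⁻².
The planet absorbs (1−α)S over its disc πR² and re-emits over 4πR², so the mean absorbed flux is (1−0.55)·9.803/4 = 1.103 W m⁻².
Set σT⁴ = 1.103 → T = (1.103/σ)^(1/4) = 66.41 K.

66.4 K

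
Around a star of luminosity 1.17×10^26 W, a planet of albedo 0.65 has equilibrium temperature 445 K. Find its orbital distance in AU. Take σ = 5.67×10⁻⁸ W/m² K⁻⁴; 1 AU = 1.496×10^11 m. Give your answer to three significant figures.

Energy balance gives S = 4σT⁴/(1−α) = 25410 W/m².
S = L/(4πd²) → d = √(L/4πS) = √(1.17×10^26/(4π·25410)) = 1.914×10^10 m = 0.1280 AU.

0.128 AU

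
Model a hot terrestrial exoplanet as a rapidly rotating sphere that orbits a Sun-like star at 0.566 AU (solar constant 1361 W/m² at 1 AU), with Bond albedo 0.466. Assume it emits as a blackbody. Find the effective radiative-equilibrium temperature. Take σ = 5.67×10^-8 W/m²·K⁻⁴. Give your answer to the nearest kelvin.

Flux at the orbit: S = 1361/(0.566)² = 4248 W/m².
The planet absorbs (1−α)S over its disc πR² and re-emits over 4πR², so the mean absorbed flux is (1−0.466)·4248/4 = 567.2 W/m².
In equilibrium σT⁴ equals this, so T = 316.3 K.

316 kelvin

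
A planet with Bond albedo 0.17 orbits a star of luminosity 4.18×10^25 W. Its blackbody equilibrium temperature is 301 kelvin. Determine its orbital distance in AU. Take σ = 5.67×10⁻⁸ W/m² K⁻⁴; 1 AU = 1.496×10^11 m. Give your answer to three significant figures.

0.257 AU

Required flux: S = 4σT⁴/(1−α) = 2243 W/m².
S = L/(4πd²) → d = √(L/4πS) = √(4.18×10^25/(4π·2243)) = 3.851×10^10 m = 0.2574 AU.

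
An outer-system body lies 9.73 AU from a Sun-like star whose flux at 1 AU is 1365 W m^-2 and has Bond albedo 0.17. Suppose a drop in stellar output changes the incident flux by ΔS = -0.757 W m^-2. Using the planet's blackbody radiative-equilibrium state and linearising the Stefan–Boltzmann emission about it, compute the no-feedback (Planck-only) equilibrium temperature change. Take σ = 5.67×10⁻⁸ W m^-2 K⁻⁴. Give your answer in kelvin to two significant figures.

-1.1 kelvin

Irradiance scales as 1/d², so S = 1365 W m^-2 × (1/9.73)² = 14.42 W m^-2.
The baseline emission temperature is T_e = 85.23 K.
ΔF = Δ[S(1−α)]/4 = (1−0.17)·-0.757/4 = -0.1571 W m^-2.
Linearising σT⁴ gives d(σT⁴)/dT = 4σT_e³ = 0.1404 W m^-2 per K.
ΔT₀ = ΔF/λ_P = -0.1571/0.1404 = -1.12 K.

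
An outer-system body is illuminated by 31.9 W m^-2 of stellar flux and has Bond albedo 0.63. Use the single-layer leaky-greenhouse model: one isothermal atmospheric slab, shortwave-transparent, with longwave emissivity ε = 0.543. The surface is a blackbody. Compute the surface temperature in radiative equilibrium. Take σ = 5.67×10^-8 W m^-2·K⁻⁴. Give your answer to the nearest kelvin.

92 K

Effective emission temperature (TOA balance): σT_e⁴ = S(1−α)/4 = 2.951 W m^-2 → T_e = 84.94 K.
The surface balance (absorbed SW + ε·downward IR = σT_s⁴) with T_a⁴ = T_s⁴/2 reduces to T_s = T_e·[2/(2−ε)]^¼ = 91.93 K.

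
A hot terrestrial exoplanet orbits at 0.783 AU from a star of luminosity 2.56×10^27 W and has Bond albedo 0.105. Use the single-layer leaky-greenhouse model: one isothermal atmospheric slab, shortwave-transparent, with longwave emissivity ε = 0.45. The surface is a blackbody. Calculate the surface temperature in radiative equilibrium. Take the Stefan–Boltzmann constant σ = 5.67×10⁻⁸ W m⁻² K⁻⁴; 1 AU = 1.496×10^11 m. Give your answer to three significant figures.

524 K

Orbital distance: d = 0.783 AU = 1.171×10^11 m.
Flux at the orbit: S = L/(4πd²) = 2.56×10^27/(4π·(1.17×10^11)²) = 14850 W m⁻².
The planet radiates to space at T_e = [S(1−α)/(4σ)]^(1/4) = 492.0 K.
Surface balance with a leaky layer gives σT_s⁴ = σT_e⁴·2/(2−ε), so T_s = T_e·[2/(2−0.45)]^(1/4) = 524.4 K.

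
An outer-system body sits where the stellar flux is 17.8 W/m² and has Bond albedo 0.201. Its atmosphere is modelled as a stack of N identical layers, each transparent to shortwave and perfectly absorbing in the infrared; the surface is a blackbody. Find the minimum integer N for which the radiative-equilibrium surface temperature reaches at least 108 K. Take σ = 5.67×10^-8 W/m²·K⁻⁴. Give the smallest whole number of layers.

OLR = S(1−α)/4 = 3.556 W/m²; the top layer radiates at T_e = 88.99 K.
Need (N+1)T_e⁴ ≥ T_s⁴, i.e. N+1 ≥ (108/88.99)⁴ = 2.170.
Rounding up, N = 2.

2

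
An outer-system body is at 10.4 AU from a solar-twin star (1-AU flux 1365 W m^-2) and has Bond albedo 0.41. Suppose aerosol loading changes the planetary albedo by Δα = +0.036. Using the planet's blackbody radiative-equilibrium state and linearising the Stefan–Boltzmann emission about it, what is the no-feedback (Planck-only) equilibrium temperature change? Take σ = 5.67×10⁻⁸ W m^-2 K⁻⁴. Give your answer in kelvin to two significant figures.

-1.2 K

By the inverse-square law, S = 1365/10.4² = 12.62 W m^-2.
Unperturbed T_e = [12.62·(1−0.41)/(4σ)]^¼ = 75.70 K.
TOA radiative forcing: ΔF = −S·Δα/4 = −12.62·(+0.036)/4 = -0.1136 W m^-2.
Planck response: λ_P = 4σT_e³ = 4·5.67×10⁻⁸·(75.70)³ = 0.09837 W m^-2/K.
ΔT₀ = ΔF/λ_P = -0.1136/0.09837 = -1.15 K.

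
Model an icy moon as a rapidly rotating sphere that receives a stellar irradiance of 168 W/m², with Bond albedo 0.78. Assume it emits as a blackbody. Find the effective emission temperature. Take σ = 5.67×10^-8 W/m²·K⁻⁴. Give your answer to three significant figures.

Absorbed flux (global mean): S(1−α)/4 = 168.0·0.22/4 = 9.240 W/m².
Balancing against σT⁴: T = (9.240/5.67×10⁻⁸)^(1/4) = 113.0 K.

113 K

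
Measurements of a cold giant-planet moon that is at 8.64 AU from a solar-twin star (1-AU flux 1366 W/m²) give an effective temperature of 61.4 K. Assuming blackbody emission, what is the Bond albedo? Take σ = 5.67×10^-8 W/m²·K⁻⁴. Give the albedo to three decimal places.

Flux at the orbit: S = 1366/(8.64)² = 18.30 W/m².
Energy balance: S(1−α)/4 = σT⁴, so 1−α = 4σT⁴/S.
4σT⁴ = 4·5.67×10⁻⁸·(61.4)⁴ = 3.223 W/m².
1−α = 3.223/18.30 = 0.1762, so α = 0.8238.

0.824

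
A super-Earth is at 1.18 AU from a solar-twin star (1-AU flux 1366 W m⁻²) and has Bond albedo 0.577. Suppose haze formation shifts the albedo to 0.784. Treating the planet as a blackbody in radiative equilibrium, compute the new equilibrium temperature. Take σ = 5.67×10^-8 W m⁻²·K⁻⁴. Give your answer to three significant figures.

By the inverse-square law, S = 1366/1.18² = 981.0 W m⁻².
T₂ = [S(1−α₂)/(4σ)]^(1/4) = [981.0·0.216/(4σ)]^(1/4) = 174.8 K.

175 kelvin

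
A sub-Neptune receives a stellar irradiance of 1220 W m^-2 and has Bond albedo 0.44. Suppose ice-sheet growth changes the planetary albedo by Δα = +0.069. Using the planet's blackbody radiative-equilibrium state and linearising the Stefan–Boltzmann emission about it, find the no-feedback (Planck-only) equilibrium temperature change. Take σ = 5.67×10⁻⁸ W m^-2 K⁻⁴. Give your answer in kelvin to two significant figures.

The baseline emission temperature is T_e = 234.3 K.
The change in absorbed flux is Δ[S(1−α)/4] = −SΔα/4 = -21.05 W m^-2.
Linearising σT⁴ gives d(σT⁴)/dT = 4σT_e³ = 2.916 W m^-2 per K.
ΔT₀ = ΔF/λ_P = -21.05/2.916 = -7.22 K.

-7.2 K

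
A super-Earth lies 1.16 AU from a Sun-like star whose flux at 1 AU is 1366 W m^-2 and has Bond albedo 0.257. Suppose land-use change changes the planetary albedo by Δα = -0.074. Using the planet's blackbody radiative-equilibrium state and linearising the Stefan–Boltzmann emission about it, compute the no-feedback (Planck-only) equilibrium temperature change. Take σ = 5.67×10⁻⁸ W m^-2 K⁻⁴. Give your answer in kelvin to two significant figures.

By the inverse-square law, S = 1366/1.16² = 1015 W m^-2.
Reference equilibrium: T_e = [S(1−α)/(4σ)]^(1/4) = 240.1 K.
ΔF = −(S/4)Δα = −(1015/4)×(-0.074) = 18.78 W m^-2.
The Planck feedback parameter is 4σT_e³ = 3.141 W m^-2/K.
Hence the no-feedback warming is ΔF/(4σT_e³) = 5.98 K.

6.0 kelvin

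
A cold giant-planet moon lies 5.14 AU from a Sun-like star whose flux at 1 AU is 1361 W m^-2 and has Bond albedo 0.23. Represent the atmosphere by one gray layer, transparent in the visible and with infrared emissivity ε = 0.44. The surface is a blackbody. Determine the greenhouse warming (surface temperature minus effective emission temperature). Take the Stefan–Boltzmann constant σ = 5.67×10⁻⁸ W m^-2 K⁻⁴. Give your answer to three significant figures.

Irradiance scales as 1/d², so S = 1361 W m^-2 × (1/5.14)² = 51.51 W m^-2.
At the top of the atmosphere, σT_e⁴ = S(1−α)/4 = 9.917 W m^-2, giving T_e = 115.0 K.
Surface balance with a leaky layer gives σT_s⁴ = σT_e⁴·2/(2−ε), so T_s = T_e·[2/(2−0.44)]^(1/4) = 122.4 K.
The atmosphere warms the surface by 7.370 K.

7.37 kelvin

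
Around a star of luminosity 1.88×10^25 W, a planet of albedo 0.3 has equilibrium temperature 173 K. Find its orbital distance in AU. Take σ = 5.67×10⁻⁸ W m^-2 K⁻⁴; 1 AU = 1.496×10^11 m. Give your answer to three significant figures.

0.480 AU

The flux needed for this T is 4σT⁴/(1−0.3) = 290.2 W m^-2.
S = L/(4πd²) → d = √(L/4πS) = √(1.88×10^25/(4π·290.2)) = 7.180×10^10 m = 0.4799 AU.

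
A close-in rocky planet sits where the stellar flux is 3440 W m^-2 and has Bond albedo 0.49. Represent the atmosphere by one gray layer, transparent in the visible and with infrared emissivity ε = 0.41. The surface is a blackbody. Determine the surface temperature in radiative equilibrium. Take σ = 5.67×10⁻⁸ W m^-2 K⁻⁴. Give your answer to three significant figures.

314 K

At the top of the atmosphere, σT_e⁴ = S(1−α)/4 = 438.6 W m^-2, giving T_e = 296.6 K.
The surface balance (absorbed SW + ε·downward IR = σT_s⁴) with T_a⁴ = T_s⁴/2 reduces to T_s = T_e·[2/(2−ε)]^¼ = 314.1 K.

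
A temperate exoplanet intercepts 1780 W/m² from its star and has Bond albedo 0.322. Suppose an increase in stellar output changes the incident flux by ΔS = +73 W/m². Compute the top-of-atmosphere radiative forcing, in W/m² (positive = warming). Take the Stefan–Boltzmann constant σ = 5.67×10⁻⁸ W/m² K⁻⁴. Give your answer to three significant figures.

TOA radiative forcing: ΔF = (1−α)ΔS/4 = 0.678·(+73)/4 = 12.37 W/m².

12.4 W/m²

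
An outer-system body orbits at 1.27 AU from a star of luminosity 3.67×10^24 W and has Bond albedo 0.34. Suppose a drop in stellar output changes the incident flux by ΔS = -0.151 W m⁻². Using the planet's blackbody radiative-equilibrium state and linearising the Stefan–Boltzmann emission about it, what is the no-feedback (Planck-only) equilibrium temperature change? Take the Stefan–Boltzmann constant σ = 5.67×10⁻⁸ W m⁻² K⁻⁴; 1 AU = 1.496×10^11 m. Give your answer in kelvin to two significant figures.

-0.33 K

d = 1.27 × 1.496×10^11 m = 1.900×10^11 m.
S = L/(4πd²) = 8.091 W m⁻².
Reference equilibrium: T_e = [S(1−α)/(4σ)]^(1/4) = 69.66 K.
TOA radiative forcing: ΔF = (1−α)ΔS/4 = 0.66·(-0.151)/4 = -0.02491 W m⁻².
Linearising σT⁴ gives d(σT⁴)/dT = 4σT_e³ = 0.07666 W m⁻² per K.
Hence the no-feedback warming is ΔF/(4σT_e³) = -0.325 K.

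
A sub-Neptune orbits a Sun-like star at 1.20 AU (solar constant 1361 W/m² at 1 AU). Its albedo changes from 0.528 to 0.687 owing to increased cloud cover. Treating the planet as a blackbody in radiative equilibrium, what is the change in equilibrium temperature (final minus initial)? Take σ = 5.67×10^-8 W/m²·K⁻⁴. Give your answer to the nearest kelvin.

Irradiance scales as 1/d², so S = 1361 W/m² × (1/1.20)² = 945.1 W/m².
Initial: T₁ = [S(1−0.528)/(4σ)]^(1/4) = 210.6 K.
With α = 0.687, T₂ = 190.0 K.
ΔT = T₂ − T₁ = -20.55 K.

-21 K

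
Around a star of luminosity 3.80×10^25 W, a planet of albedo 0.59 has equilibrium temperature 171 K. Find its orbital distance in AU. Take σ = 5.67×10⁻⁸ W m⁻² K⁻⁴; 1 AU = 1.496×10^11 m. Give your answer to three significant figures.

Energy balance gives S = 4σT⁴/(1−α) = 473.0 W m⁻².
From L = 4πd²S, d = √(3.80×10^25/(4π·473.0)) = 7.996×10^10 m = 0.5345 AU.

0.534 AU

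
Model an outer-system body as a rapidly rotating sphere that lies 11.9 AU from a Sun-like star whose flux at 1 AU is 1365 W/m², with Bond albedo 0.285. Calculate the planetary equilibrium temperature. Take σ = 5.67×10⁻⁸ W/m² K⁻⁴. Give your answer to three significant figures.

By the inverse-square law, S = 1365/11.9² = 9.639 W/m².
Averaging over the sphere, the absorbed flux is S(1−α)/4 = 1.723 W/m².
In equilibrium σT⁴ equals this, so T = 74.25 K.

74.2 K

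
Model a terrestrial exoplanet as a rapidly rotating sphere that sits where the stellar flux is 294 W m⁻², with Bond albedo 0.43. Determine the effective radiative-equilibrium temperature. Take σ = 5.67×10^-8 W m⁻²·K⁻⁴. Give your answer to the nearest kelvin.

165 kelvin

Averaging over the sphere, the absorbed flux is S(1−α)/4 = 41.90 W m⁻².
In equilibrium σT⁴ equals this, so T = 164.9 K.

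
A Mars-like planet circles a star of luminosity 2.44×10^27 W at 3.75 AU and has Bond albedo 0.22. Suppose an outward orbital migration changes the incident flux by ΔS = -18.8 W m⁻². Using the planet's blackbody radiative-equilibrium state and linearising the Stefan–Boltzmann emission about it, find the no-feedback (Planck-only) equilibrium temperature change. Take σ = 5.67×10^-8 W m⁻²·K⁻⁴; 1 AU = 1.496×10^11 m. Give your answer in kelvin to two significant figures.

d = 3.75 × 1.496×10^11 m = 5.610×10^11 m.
Spreading L over a sphere of radius d: S = 2.44×10^27/(4π·5.61×10^11²) = 617.0 W m⁻².
Unperturbed T_e = [617.0·(1−0.22)/(4σ)]^¼ = 214.6 K.
Only a fraction (1−α) is absorbed and it's spread over 4πR², so ΔF = (1−α)ΔS/4 = -3.666 W m⁻².
The Planck feedback parameter is 4σT_e³ = 2.242 W m⁻²/K.
So ΔT₀ = -3.666/2.242 = -1.64 K.

-1.6 K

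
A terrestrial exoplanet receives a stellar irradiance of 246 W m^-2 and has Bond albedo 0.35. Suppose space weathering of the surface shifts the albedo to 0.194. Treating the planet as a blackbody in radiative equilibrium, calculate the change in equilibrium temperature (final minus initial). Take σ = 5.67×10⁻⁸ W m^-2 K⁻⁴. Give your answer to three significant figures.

Initial: T₁ = [S(1−0.35)/(4σ)]^(1/4) = 162.9 K.
Final:   T₂ = [S(1−0.194)/(4σ)]^(1/4) = 172.0 K.
Change: 172.0 − 162.9 = 9.003 K.

9.00 K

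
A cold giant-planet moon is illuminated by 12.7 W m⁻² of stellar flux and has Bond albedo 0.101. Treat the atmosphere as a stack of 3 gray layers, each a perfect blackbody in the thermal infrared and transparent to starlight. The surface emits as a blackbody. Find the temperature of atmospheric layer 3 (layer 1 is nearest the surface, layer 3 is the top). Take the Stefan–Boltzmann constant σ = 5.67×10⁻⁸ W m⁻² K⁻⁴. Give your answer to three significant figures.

84.2 K

OLR = S(1−α)/4 = 2.854 W m⁻²; the top layer radiates at T_e = 84.23 K.
Each opaque layer satisfies 2T_j⁴ = T_{j−1}⁴ + T_{j+1}⁴, giving T_k⁴ = (N+1−k)T_e⁴.
With k = 3: T_3 = (3+1−3)^¼·84.23 K = 84.23 K.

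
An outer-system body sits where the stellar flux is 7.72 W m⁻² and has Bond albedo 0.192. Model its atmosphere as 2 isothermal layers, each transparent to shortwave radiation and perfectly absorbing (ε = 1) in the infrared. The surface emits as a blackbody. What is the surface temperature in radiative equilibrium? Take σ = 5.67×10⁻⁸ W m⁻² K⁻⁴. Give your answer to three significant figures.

OLR = S(1−α)/4 = 1.559 W m⁻²; the top layer radiates at T_e = 72.42 K.
Layer-by-layer balance gives σT_s⁴ = (N+1)σT_e⁴, so T_s = 3^¼·72.42 = 95.31 K.

95.3 kelvin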